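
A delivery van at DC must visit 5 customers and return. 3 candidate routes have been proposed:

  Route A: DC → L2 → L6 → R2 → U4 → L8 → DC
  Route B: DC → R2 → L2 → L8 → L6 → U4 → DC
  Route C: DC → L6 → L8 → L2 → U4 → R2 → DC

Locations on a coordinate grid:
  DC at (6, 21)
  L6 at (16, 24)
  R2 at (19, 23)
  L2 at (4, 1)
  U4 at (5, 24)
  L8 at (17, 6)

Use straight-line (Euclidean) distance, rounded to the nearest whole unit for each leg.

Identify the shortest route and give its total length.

86 — Route B is the shortest.

Route A: 20 + 26 + 3 + 14 + 22 + 19 = 104
Route B: 13 + 27 + 14 + 18 + 11 + 3 = 86
Route C: 10 + 18 + 14 + 23 + 14 + 13 = 92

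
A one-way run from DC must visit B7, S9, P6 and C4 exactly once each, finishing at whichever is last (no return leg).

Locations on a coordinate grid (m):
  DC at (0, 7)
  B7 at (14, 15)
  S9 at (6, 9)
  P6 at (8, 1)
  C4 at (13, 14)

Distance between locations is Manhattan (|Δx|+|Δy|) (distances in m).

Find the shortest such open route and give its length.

There are 4! = 24 possible orderings.
DC → B7 → S9 → P6 → C4: 22+14+10+18 = 64
DC → B7 → S9 → C4 → P6: 22+14+12+18 = 66
DC → B7 → P6 → S9 → C4: 22+20+10+12 = 64
DC → B7 → P6 → C4 → S9: 22+20+18+12 = 72
DC → B7 → C4 → S9 → P6: 22+2+12+10 = 46
DC → B7 → C4 → P6 → S9: 22+2+18+10 = 52
DC → S9 → B7 → P6 → C4: 8+14+20+18 = 60
DC → S9 → B7 → C4 → P6: 8+14+2+18 = 42
DC → S9 → P6 → B7 → C4: 8+10+20+2 = 40
DC → S9 → P6 → C4 → B7: 8+10+18+2 = 38
DC → S9 → C4 → B7 → P6: 8+12+2+20 = 42
DC → S9 → C4 → P6 → B7: 8+12+18+20 = 58
DC → P6 → B7 → S9 → C4: 14+20+14+12 = 60
DC → P6 → B7 → C4 → S9: 14+20+2+12 = 48
… (10 more)
The minimum is 38.
One shortest path: DC → S9 → P6 → C4 → B7.

Minimum one-way distance = 38 m.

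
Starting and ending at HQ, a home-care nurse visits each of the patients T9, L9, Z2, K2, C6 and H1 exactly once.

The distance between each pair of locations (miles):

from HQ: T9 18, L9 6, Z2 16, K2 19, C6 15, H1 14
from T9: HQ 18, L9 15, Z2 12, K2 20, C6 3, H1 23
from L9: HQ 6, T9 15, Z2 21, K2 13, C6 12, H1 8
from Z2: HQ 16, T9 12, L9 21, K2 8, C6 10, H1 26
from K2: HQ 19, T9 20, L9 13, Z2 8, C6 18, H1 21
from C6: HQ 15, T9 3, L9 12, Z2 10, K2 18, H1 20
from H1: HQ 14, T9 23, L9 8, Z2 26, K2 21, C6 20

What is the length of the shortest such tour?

Minimum total distance: 73 miles.

With 6 stops there are 6!/2 = 360 distinct round trips (a route and its reverse cost the same).
HQ→T9→L9→Z2→K2→C6→H1→HQ: 18+15+21+8+18+20+14 = 114
HQ→T9→L9→Z2→K2→H1→C6→HQ: 18+15+21+8+21+20+15 = 118
HQ→T9→L9→Z2→C6→K2→H1→HQ: 18+15+21+10+18+21+14 = 117
HQ→T9→L9→Z2→C6→H1→K2→HQ: 18+15+21+10+20+21+19 = 124
HQ→T9→L9→Z2→H1→K2→C6→HQ: 18+15+21+26+21+18+15 = 134
HQ→T9→L9→Z2→H1→C6→K2→HQ: 18+15+21+26+20+18+19 = 137
HQ→T9→L9→K2→Z2→C6→H1→HQ: 18+15+13+8+10+20+14 = 98
HQ→T9→L9→K2→Z2→H1→C6→HQ: 18+15+13+8+26+20+15 = 115
… (352 more)
HQ→L9→H1→K2→Z2→T9→C6→HQ: 6+8+21+8+12+3+15 = 73  ← best
The minimum is 73.
One optimal route: HQ → L9 → H1 → K2 → Z2 → T9 → C6 → HQ (or its reverse).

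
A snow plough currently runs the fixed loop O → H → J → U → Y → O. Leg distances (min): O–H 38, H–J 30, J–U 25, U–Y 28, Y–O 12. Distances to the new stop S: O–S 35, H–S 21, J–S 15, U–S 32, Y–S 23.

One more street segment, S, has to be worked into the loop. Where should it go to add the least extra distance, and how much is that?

Insertion cost between consecutive stops i–j is d(i,S) + d(S,j) − d(i,j):
  between O and H: 35 + 21 − 38 = 18
  between H and J: 21 + 15 − 30 = 6
  between J and U: 15 + 32 − 25 = 22
  between U and Y: 32 + 23 − 28 = 27
  between Y and O: 23 + 35 − 12 = 46
Cheapest insertion is between H and J, adding 6.
New total = 133 + 6 = 139.

Adding 6 min by placing S on the H–J leg.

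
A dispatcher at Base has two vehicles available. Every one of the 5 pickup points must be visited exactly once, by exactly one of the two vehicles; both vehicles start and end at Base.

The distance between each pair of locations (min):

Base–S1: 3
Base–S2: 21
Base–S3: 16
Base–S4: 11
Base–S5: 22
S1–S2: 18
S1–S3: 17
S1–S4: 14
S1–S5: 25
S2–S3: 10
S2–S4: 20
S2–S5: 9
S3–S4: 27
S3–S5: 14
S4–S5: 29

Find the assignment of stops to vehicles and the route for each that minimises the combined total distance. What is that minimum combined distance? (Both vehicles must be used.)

Minimum combined distance: 76 min.

Try each way of splitting the stops between the two vehicles (each non-empty) and, for each split, find the best tour for each vehicle:
  {S1} + {S2, S3, S4, S5}: 6 + 70 = 76
  {S2} + {S1, S3, S4, S5}: 42 + 74 = 116
  {S1, S2} + {S3, S4, S5}: 42 + 70 = 112
  {S3} + {S1, S2, S4, S5}: 32 + 68 = 100
  {S1, S3} + {S2, S4, S5}: 36 + 62 = 98
  {S2, S3} + {S1, S4, S5}: 47 + 68 = 115
  … (15 splits in total)
Best: vehicle 1 Base → S1 → Base = 6; vehicle 2 Base → S3 → S5 → S2 → S4 → Base = 70; combined 76.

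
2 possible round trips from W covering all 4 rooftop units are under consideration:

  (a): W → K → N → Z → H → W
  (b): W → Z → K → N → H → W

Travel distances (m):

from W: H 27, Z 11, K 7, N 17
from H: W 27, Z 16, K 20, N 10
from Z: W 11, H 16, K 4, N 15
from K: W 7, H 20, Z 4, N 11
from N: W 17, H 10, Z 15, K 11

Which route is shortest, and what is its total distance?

(a): 7 + 11 + 15 + 16 + 27 = 76
(b): 11 + 4 + 11 + 10 + 27 = 63

63 m — (b) is the shortest.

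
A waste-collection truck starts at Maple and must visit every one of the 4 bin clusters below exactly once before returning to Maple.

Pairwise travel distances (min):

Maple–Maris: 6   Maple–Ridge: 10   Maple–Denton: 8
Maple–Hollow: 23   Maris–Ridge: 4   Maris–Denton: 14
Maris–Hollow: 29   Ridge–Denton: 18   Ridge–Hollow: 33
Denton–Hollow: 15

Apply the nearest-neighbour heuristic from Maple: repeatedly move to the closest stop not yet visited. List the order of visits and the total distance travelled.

At Maple the remaining stops are Maris 6, Denton 8, Ridge 10, Hollow 23; go to Maris.
At Maris the remaining stops are Ridge 4, Denton 14, Hollow 29; go to Ridge.
At Ridge the remaining stops are Denton 18, Hollow 33; go to Denton.
At Denton the remaining stops are Hollow 15; go to Hollow.
Return Hollow→Maple: 23.
Total = 6 + 4 + 18 + 15 + 23 = 66.

Total distance 66 min via the nearest-neighbour route Maple → Maris → Ridge → Denton → Hollow → Maple.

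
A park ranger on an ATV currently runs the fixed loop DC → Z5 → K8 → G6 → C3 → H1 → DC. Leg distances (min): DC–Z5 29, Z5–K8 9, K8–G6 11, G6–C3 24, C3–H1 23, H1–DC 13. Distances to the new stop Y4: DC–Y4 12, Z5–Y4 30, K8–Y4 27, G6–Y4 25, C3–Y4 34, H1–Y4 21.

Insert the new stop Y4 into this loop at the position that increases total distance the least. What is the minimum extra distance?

Insertion cost between consecutive stops i–j is d(i,Y4) + d(Y4,j) − d(i,j):
  between DC and Z5: 12 + 30 − 29 = 13
  between Z5 and K8: 30 + 27 − 9 = 48
  between K8 and G6: 27 + 25 − 11 = 41
  between G6 and C3: 25 + 34 − 24 = 35
  between C3 and H1: 34 + 21 − 23 = 32
  between H1 and DC: 21 + 12 − 13 = 20
Cheapest insertion is between DC and Z5, adding 13.
New total = 109 + 13 = 122.

Adding 13 min by placing Y4 on the DC–Z5 leg.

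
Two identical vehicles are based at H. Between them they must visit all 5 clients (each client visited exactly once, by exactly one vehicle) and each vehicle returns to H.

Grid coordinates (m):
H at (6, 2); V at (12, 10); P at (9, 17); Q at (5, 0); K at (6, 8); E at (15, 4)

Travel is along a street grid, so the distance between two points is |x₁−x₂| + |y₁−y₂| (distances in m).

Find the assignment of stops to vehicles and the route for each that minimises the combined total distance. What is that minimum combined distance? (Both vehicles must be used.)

54 m — the smallest possible combined total.

Check every non-empty split of the stops between the two vehicles; for each half take its own optimal tour:
  {V} + {P, Q, K, E}: 28 + 54 = 82
  {P} + {V, Q, K, E}: 36 + 40 = 76
  {V, P} + {Q, K, E}: 42 + 36 = 78
  {Q} + {V, P, K, E}: 6 + 48 = 54
  {V, Q} + {P, K, E}: 34 + 48 = 82
  {P, Q} + {V, K, E}: 42 + 34 = 76
  … (15 splits in total)
Best: vehicle 1 H → Q → H = 6; vehicle 2 H → K → P → V → E → H = 48; combined 54.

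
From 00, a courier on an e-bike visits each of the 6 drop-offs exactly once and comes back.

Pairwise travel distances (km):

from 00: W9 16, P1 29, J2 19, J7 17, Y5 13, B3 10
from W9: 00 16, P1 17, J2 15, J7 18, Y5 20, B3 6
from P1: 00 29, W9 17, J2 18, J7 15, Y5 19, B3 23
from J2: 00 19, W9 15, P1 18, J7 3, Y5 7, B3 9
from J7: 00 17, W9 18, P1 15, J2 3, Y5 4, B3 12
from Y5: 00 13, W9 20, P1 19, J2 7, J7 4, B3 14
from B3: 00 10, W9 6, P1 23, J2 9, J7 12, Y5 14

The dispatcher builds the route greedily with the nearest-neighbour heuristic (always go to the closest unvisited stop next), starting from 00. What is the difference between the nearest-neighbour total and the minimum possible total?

The nearest-neighbour route is 15 km longer than optimal.

From 00: B3=10, Y5=13, W9=16, J7=17, J2=19, P1=29 → choose B3 (10).
From B3: W9=6, J2=9, J7=12, Y5=14, P1=23 → choose W9 (6).
From W9: J2=15, P1=17, J7=18, Y5=20 → choose J2 (15).
From J2: J7=3, Y5=7, P1=18 → choose J7 (3).
From J7: Y5=4, P1=15 → choose Y5 (4).
From Y5: P1=19 → choose P1 (19).
NN route 00 → B3 → W9 → J2 → J7 → Y5 → P1 → 00 costs 86.
Optimal: 00 → Y5 → J2 → J7 → P1 → W9 → B3 → 00 costs 71 (by enumerating all 360 distinct tours).
Excess = 86 − 71 = 15.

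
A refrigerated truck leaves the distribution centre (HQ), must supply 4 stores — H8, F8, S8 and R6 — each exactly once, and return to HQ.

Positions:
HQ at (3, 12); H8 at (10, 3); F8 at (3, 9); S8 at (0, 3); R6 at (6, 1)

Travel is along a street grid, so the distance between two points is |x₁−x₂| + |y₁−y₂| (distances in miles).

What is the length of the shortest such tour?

There are 12 distinct closed tours to check (reversals are equivalent).
HQ→H8→F8→S8→R6→HQ: 16+13+9+8+14 = 60
HQ→H8→F8→R6→S8→HQ: 16+13+11+8+12 = 60
HQ→H8→S8→F8→R6→HQ: 16+10+9+11+14 = 60
HQ→H8→S8→R6→F8→HQ: 16+10+8+11+3 = 48
HQ→H8→R6→F8→S8→HQ: 16+6+11+9+12 = 54
HQ→H8→R6→S8→F8→HQ: 16+6+8+9+3 = 42
HQ→F8→H8→S8→R6→HQ: 3+13+10+8+14 = 48
HQ→F8→H8→R6→S8→HQ: 3+13+6+8+12 = 42
HQ→F8→S8→H8→R6→HQ: 3+9+10+6+14 = 42
HQ→F8→R6→H8→S8→HQ: 3+11+6+10+12 = 42
HQ→S8→H8→F8→R6→HQ: 12+10+13+11+14 = 60
HQ→S8→F8→H8→R6→HQ: 12+9+13+6+14 = 54
The minimum is 42.
One optimal route: HQ → H8 → R6 → S8 → F8 → HQ (or its reverse).

42 miles — the shortest possible round trip.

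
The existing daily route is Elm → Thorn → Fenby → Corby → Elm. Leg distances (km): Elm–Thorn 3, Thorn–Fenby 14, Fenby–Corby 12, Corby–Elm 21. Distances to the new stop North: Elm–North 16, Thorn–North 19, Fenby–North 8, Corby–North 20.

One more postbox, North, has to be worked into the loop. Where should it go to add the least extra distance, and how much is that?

Insertion cost between consecutive stops i–j is d(i,North) + d(North,j) − d(i,j):
  between Elm and Thorn: 16 + 19 − 3 = 32
  between Thorn and Fenby: 19 + 8 − 14 = 13
  between Fenby and Corby: 8 + 20 − 12 = 16
  between Corby and Elm: 20 + 16 − 21 = 15
Cheapest insertion is between Thorn and Fenby, adding 13.
New total = 50 + 13 = 63.

Adding 13 km by placing North on the Thorn–Fenby leg.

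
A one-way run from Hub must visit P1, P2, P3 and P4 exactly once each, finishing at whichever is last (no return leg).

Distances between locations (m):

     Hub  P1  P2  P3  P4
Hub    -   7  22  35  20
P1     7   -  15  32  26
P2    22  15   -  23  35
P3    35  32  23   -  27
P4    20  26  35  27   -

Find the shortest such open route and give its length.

Minimum one-way distance = 72 m.

There are 4! = 24 possible orderings.
Hub → P1 → P2 → P3 → P4: 7+15+23+27 = 72
Hub → P1 → P2 → P4 → P3: 7+15+35+27 = 84
Hub → P1 → P3 → P2 → P4: 7+32+23+35 = 97
Hub → P1 → P3 → P4 → P2: 7+32+27+35 = 101
Hub → P1 → P4 → P2 → P3: 7+26+35+23 = 91
Hub → P1 → P4 → P3 → P2: 7+26+27+23 = 83
Hub → P2 → P1 → P3 → P4: 22+15+32+27 = 96
Hub → P2 → P1 → P4 → P3: 22+15+26+27 = 90
Hub → P2 → P3 → P1 → P4: 22+23+32+26 = 103
Hub → P2 → P3 → P4 → P1: 22+23+27+26 = 98
Hub → P2 → P4 → P1 → P3: 22+35+26+32 = 115
Hub → P2 → P4 → P3 → P1: 22+35+27+32 = 116
Hub → P3 → P1 → P2 → P4: 35+32+15+35 = 117
Hub → P3 → P1 → P4 → P2: 35+32+26+35 = 128
… (10 more)
The minimum is 72.
One shortest path: Hub → P1 → P2 → P3 → P4.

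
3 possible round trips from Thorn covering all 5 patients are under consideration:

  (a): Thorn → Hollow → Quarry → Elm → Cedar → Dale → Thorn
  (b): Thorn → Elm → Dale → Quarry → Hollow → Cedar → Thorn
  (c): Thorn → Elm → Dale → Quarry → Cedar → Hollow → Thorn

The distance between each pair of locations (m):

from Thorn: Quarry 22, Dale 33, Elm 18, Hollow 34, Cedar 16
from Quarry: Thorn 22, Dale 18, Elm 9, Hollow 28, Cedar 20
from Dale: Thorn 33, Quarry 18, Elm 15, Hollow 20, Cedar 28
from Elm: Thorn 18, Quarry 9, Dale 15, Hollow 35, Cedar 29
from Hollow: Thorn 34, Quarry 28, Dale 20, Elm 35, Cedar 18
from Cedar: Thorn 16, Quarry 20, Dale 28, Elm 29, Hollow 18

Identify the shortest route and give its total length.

Shortest is (b), total 113 m.

(a): 34 + 28 + 9 + 29 + 28 + 33 = 161
(b): 18 + 15 + 18 + 28 + 18 + 16 = 113
(c): 18 + 15 + 18 + 20 + 18 + 34 = 123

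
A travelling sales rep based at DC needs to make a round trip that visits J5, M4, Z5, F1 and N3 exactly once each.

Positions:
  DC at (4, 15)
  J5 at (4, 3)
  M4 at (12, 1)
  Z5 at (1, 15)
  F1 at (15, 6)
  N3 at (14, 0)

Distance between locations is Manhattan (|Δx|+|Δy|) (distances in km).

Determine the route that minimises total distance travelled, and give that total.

Minimum total distance: 58 km.

With 5 stops there are 5!/2 = 60 distinct round trips (a route and its reverse cost the same).
DC - J5 - M4 - Z5 - F1 - N3 - DC: 12+10+25+23+7+25 = 102
DC - J5 - M4 - Z5 - N3 - F1 - DC: 12+10+25+28+7+20 = 102
DC - J5 - M4 - F1 - Z5 - N3 - DC: 12+10+8+23+28+25 = 106
DC - J5 - M4 - F1 - N3 - Z5 - DC: 12+10+8+7+28+3 = 68
DC - J5 - M4 - N3 - Z5 - F1 - DC: 12+10+3+28+23+20 = 96
DC - J5 - M4 - N3 - F1 - Z5 - DC: 12+10+3+7+23+3 = 58
DC - J5 - Z5 - M4 - F1 - N3 - DC: 12+15+25+8+7+25 = 92
DC - J5 - Z5 - M4 - N3 - F1 - DC: 12+15+25+3+7+20 = 82
DC - J5 - Z5 - F1 - M4 - N3 - DC: 12+15+23+8+3+25 = 86
DC - J5 - Z5 - F1 - N3 - M4 - DC: 12+15+23+7+3+22 = 82
DC - J5 - Z5 - N3 - M4 - F1 - DC: 12+15+28+3+8+20 = 86
DC - J5 - Z5 - N3 - F1 - M4 - DC: 12+15+28+7+8+22 = 92
DC - J5 - F1 - M4 - Z5 - N3 - DC: 12+14+8+25+28+25 = 112
DC - J5 - F1 - M4 - N3 - Z5 - DC: 12+14+8+3+28+3 = 68
… (46 more)
The minimum is 58.
One optimal route: DC → J5 → M4 → N3 → F1 → Z5 → DC (or its reverse).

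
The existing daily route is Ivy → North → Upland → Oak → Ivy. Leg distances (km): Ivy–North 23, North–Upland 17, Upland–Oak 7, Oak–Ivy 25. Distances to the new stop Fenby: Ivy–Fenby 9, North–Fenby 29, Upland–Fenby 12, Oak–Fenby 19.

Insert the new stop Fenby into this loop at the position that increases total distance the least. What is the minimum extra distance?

Insertion cost between consecutive stops i–j is d(i,Fenby) + d(Fenby,j) − d(i,j):
  between Ivy and North: 9 + 29 − 23 = 15
  between North and Upland: 29 + 12 − 17 = 24
  between Upland and Oak: 12 + 19 − 7 = 24
  between Oak and Ivy: 19 + 9 − 25 = 3
Cheapest insertion is between Oak and Ivy, adding 3.
New total = 72 + 3 = 75.

+3 km — insert Fenby between Oak and Ivy.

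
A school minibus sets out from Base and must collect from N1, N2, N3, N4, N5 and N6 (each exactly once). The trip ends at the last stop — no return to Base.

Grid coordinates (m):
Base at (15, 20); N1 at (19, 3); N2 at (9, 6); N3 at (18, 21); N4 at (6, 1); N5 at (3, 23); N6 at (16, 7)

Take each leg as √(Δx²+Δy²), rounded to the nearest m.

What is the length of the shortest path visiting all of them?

Shortest open route: 58 m.

There are 6! = 720 possible orderings.
Base→N1→N2→N3→N4→N5→N6: 17+10+17+23+22+21 = 110
Base→N1→N2→N3→N4→N6→N5: 17+10+17+23+12+21 = 100
Base→N1→N2→N3→N5→N4→N6: 17+10+17+15+22+12 = 93
Base→N1→N2→N3→N5→N6→N4: 17+10+17+15+21+12 = 92
Base→N1→N2→N3→N6→N4→N5: 17+10+17+14+12+22 = 92
Base→N1→N2→N3→N6→N5→N4: 17+10+17+14+21+22 = 101
Base→N1→N2→N4→N3→N5→N6: 17+10+6+23+15+21 = 92
Base→N1→N2→N4→N3→N6→N5: 17+10+6+23+14+21 = 91
… (712 more)
Base→N3→N5→N4→N2→N6→N1: 3+15+22+6+7+5 = 58  ← best
The minimum is 58.
One shortest path: Base → N3 → N5 → N4 → N2 → N6 → N1.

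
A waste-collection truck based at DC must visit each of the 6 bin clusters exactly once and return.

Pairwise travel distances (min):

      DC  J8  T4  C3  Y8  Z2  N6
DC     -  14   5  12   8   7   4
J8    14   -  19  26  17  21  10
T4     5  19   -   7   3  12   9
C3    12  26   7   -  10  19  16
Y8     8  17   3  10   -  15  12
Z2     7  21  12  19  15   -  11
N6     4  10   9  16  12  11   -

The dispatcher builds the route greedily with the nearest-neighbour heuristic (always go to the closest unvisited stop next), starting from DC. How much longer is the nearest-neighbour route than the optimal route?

From DC: N6=4, T4=5, Z2=7, Y8=8, C3=12, J8=14 → choose N6 (4).
From N6: T4=9, J8=10, Z2=11, Y8=12, C3=16 → choose T4 (9).
From T4: Y8=3, C3=7, Z2=12, J8=19 → choose Y8 (3).
From Y8: C3=10, Z2=15, J8=17 → choose C3 (10).
From C3: Z2=19, J8=26 → choose Z2 (19).
From Z2: J8=21 → choose J8 (21).
NN route DC → N6 → T4 → Y8 → C3 → Z2 → J8 → DC costs 80.
Optimal: DC → T4 → C3 → Y8 → J8 → N6 → Z2 → DC costs 67 (by enumerating all 360 distinct tours).
Excess = 80 − 67 = 13.

13 min longer than the optimal tour.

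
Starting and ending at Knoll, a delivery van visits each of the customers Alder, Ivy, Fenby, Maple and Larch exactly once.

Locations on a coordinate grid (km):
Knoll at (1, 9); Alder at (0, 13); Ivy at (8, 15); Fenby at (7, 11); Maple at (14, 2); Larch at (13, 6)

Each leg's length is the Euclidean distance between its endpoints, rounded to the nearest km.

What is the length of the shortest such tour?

With 5 stops there are 5!/2 = 60 distinct round trips (a route and its reverse cost the same).
Knoll-Alder-Ivy-Fenby-Maple-Larch-Knoll: 4+8+4+11+4+12 = 43
Knoll-Alder-Ivy-Fenby-Larch-Maple-Knoll: 4+8+4+8+4+15 = 43
Knoll-Alder-Ivy-Maple-Fenby-Larch-Knoll: 4+8+14+11+8+12 = 57
Knoll-Alder-Ivy-Maple-Larch-Fenby-Knoll: 4+8+14+4+8+6 = 44
Knoll-Alder-Ivy-Larch-Fenby-Maple-Knoll: 4+8+10+8+11+15 = 56
Knoll-Alder-Ivy-Larch-Maple-Fenby-Knoll: 4+8+10+4+11+6 = 43
Knoll-Alder-Fenby-Ivy-Maple-Larch-Knoll: 4+7+4+14+4+12 = 45
Knoll-Alder-Fenby-Ivy-Larch-Maple-Knoll: 4+7+4+10+4+15 = 44
Knoll-Alder-Fenby-Maple-Ivy-Larch-Knoll: 4+7+11+14+10+12 = 58
Knoll-Alder-Fenby-Maple-Larch-Ivy-Knoll: 4+7+11+4+10+9 = 45
Knoll-Alder-Fenby-Larch-Ivy-Maple-Knoll: 4+7+8+10+14+15 = 58
Knoll-Alder-Fenby-Larch-Maple-Ivy-Knoll: 4+7+8+4+14+9 = 46
Knoll-Alder-Maple-Ivy-Fenby-Larch-Knoll: 4+18+14+4+8+12 = 60
Knoll-Alder-Maple-Ivy-Larch-Fenby-Knoll: 4+18+14+10+8+6 = 60
… (46 more)
The minimum is 43.
One optimal route: Knoll → Alder → Ivy → Fenby → Maple → Larch → Knoll (or its reverse).

Minimum total distance: 43 km.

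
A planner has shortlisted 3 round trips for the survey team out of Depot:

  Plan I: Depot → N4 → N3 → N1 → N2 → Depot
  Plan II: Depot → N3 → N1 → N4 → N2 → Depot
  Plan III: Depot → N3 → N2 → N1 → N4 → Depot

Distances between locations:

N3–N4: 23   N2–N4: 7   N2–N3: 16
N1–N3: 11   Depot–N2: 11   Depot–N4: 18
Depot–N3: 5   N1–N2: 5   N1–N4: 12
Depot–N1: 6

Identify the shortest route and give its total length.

Plan I: 18 + 23 + 11 + 5 + 11 = 68
Plan II: 5 + 11 + 12 + 7 + 11 = 46
Plan III: 5 + 16 + 5 + 12 + 18 = 56

46 — Plan II is the shortest.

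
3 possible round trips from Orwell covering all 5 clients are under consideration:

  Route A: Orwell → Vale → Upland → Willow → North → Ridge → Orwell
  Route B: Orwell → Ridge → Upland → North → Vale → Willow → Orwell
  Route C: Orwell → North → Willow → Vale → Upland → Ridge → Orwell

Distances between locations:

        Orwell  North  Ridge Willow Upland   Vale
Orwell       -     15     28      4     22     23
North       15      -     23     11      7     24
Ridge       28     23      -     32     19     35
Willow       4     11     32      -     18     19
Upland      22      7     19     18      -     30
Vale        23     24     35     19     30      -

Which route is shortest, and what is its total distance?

Route A: 23 + 30 + 18 + 11 + 23 + 28 = 133
Route B: 28 + 19 + 7 + 24 + 19 + 4 = 101
Route C: 15 + 11 + 19 + 30 + 19 + 28 = 122

Shortest is Route B, total 101.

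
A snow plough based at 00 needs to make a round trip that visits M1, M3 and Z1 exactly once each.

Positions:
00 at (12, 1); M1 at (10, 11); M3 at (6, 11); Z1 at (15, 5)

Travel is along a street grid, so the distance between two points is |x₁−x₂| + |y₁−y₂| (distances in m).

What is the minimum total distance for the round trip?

38 m — the shortest possible round trip.

There are 3 distinct closed tours to check (reversals are equivalent).
00→M1→M3→Z1→00: 12+4+15+7 = 38
00→M1→Z1→M3→00: 12+11+15+16 = 54
00→M3→M1→Z1→00: 16+4+11+7 = 38
The minimum is 38.
One optimal route: 00 → M1 → M3 → Z1 → 00 (or its reverse).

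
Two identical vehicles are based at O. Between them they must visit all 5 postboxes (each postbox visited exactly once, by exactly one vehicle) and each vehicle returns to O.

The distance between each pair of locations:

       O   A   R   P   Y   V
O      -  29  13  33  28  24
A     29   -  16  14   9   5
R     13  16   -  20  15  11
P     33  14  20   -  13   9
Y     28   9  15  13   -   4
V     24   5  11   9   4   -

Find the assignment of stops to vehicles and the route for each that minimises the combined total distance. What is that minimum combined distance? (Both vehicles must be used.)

There are 2^4 − 1 = 15 ways to divide the 5 stops into two non-empty groups. For each, the best each vehicle can do is its own shortest tour through its group:
  {A} + {R, P, Y, V}: 58 + 74 = 132
  {R} + {A, P, Y, V}: 26 + 84 = 110
  {A, R} + {P, Y, V}: 58 + 74 = 132
  {P} + {A, R, Y, V}: 66 + 66 = 132
  {A, P} + {R, Y, V}: 76 + 56 = 132
  {R, P} + {A, Y, V}: 66 + 66 = 132
  … (15 splits in total)
Best: vehicle 1 O → R → O = 26; vehicle 2 O → A → P → Y → V → O = 84; combined 110.

Minimum combined distance: 110.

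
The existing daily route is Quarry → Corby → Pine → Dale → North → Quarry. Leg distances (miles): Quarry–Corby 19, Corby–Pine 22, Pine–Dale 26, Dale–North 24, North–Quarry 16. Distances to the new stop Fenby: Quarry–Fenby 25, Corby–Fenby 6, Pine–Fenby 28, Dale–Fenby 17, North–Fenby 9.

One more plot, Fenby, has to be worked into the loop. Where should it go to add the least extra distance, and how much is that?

Insertion cost between consecutive stops i–j is d(i,Fenby) + d(Fenby,j) − d(i,j):
  between Quarry and Corby: 25 + 6 − 19 = 12
  between Corby and Pine: 6 + 28 − 22 = 12
  between Pine and Dale: 28 + 17 − 26 = 19
  between Dale and North: 17 + 9 − 24 = 2
  between North and Quarry: 9 + 25 − 16 = 18
Cheapest insertion is between Dale and North, adding 2.
New total = 107 + 2 = 109.

Adding 2 miles by placing Fenby on the Dale–North leg.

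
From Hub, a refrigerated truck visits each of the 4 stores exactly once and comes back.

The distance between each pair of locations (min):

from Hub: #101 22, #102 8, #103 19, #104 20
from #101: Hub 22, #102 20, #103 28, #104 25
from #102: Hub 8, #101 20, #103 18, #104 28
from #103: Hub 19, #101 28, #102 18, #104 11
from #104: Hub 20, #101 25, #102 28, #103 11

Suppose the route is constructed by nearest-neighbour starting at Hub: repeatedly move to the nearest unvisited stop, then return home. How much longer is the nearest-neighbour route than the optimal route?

Hub: #102=8, #103=19, #104=20, #101=22 ⇒ #102
#102: #103=18, #101=20, #104=28 ⇒ #103
#103: #104=11, #101=28 ⇒ #104
#104: #101=25 ⇒ #101
NN route Hub → #102 → #103 → #104 → #101 → Hub costs 84.
Optimal: Hub → #102 → #101 → #104 → #103 → Hub costs 83 (by enumerating all 12 distinct tours).
Excess = 84 − 83 = 1.

1 min longer than the optimal tour.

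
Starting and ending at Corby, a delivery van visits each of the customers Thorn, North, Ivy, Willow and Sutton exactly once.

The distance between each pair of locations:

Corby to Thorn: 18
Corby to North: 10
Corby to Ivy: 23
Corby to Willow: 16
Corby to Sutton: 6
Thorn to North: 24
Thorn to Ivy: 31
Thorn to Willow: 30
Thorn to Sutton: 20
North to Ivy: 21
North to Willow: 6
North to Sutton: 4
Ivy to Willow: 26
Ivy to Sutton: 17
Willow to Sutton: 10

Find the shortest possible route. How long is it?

Shortest round trip = 91.

With 5 stops there are 5!/2 = 60 distinct round trips (a route and its reverse cost the same).
Corby - Thorn - North - Ivy - Willow - Sutton - Corby: 18+24+21+26+10+6 = 105
Corby - Thorn - North - Ivy - Sutton - Willow - Corby: 18+24+21+17+10+16 = 106
Corby - Thorn - North - Willow - Ivy - Sutton - Corby: 18+24+6+26+17+6 = 97
Corby - Thorn - North - Willow - Sutton - Ivy - Corby: 18+24+6+10+17+23 = 98
Corby - Thorn - North - Sutton - Ivy - Willow - Corby: 18+24+4+17+26+16 = 105
Corby - Thorn - North - Sutton - Willow - Ivy - Corby: 18+24+4+10+26+23 = 105
Corby - Thorn - Ivy - North - Willow - Sutton - Corby: 18+31+21+6+10+6 = 92
Corby - Thorn - Ivy - North - Sutton - Willow - Corby: 18+31+21+4+10+16 = 100
Corby - Thorn - Ivy - Willow - North - Sutton - Corby: 18+31+26+6+4+6 = 91
Corby - Thorn - Ivy - Willow - Sutton - North - Corby: 18+31+26+10+4+10 = 99
Corby - Thorn - Ivy - Sutton - North - Willow - Corby: 18+31+17+4+6+16 = 92
Corby - Thorn - Ivy - Sutton - Willow - North - Corby: 18+31+17+10+6+10 = 92
Corby - Thorn - Willow - North - Ivy - Sutton - Corby: 18+30+6+21+17+6 = 98
Corby - Thorn - Willow - North - Sutton - Ivy - Corby: 18+30+6+4+17+23 = 98
… (46 more)
The minimum is 91.
One optimal route: Corby → Thorn → Ivy → Willow → North → Sutton → Corby (or its reverse).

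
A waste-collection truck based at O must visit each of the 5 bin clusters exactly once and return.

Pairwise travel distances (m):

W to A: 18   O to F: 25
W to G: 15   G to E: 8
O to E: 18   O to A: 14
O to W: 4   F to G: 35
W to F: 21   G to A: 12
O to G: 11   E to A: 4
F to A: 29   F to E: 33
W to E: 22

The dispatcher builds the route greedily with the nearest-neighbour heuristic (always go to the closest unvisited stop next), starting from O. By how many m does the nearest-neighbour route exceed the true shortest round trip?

From O: W=4, G=11, A=14, E=18, F=25 → choose W (4).
From W: G=15, A=18, F=21, E=22 → choose G (15).
From G: E=8, A=12, F=35 → choose E (8).
From E: A=4, F=33 → choose A (4).
From A: F=29 → choose F (29).
NN route O → W → G → E → A → F → O costs 85.
Optimal: O → W → F → A → E → G → O costs 77 (by enumerating all 60 distinct tours).
Excess = 85 − 77 = 8.

8 m longer than the optimal tour.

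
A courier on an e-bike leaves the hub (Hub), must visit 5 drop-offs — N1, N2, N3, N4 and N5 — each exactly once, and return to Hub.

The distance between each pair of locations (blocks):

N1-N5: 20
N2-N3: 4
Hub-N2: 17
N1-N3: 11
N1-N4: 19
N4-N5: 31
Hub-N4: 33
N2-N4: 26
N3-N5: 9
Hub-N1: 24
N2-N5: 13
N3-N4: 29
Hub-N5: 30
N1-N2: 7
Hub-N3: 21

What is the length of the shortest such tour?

There are 60 distinct closed tours to check (reversals are equivalent).
Hub → N1 → N2 → N3 → N4 → N5 → Hub: 24+7+4+29+31+30 = 125
Hub → N1 → N2 → N3 → N5 → N4 → Hub: 24+7+4+9+31+33 = 108
Hub → N1 → N2 → N4 → N3 → N5 → Hub: 24+7+26+29+9+30 = 125
Hub → N1 → N2 → N4 → N5 → N3 → Hub: 24+7+26+31+9+21 = 118
Hub → N1 → N2 → N5 → N3 → N4 → Hub: 24+7+13+9+29+33 = 115
Hub → N1 → N2 → N5 → N4 → N3 → Hub: 24+7+13+31+29+21 = 125
Hub → N1 → N3 → N2 → N4 → N5 → Hub: 24+11+4+26+31+30 = 126
Hub → N1 → N3 → N2 → N5 → N4 → Hub: 24+11+4+13+31+33 = 116
Hub → N1 → N3 → N4 → N2 → N5 → Hub: 24+11+29+26+13+30 = 133
Hub → N1 → N3 → N4 → N5 → N2 → Hub: 24+11+29+31+13+17 = 125
Hub → N1 → N3 → N5 → N2 → N4 → Hub: 24+11+9+13+26+33 = 116
Hub → N1 → N3 → N5 → N4 → N2 → Hub: 24+11+9+31+26+17 = 118
Hub → N1 → N4 → N2 → N3 → N5 → Hub: 24+19+26+4+9+30 = 112
Hub → N1 → N4 → N2 → N5 → N3 → Hub: 24+19+26+13+9+21 = 112
… (46 more)
Hub → N2 → N3 → N5 → N1 → N4 → Hub: 17+4+9+20+19+33 = 102  ← best
The minimum is 102.
One optimal route: Hub → N2 → N3 → N5 → N1 → N4 → Hub (or its reverse).

Minimum total distance: 102 blocks.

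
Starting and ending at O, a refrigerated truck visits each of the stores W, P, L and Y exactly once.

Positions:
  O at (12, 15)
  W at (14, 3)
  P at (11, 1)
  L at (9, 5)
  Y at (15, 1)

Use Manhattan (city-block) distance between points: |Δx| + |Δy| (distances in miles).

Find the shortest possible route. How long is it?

Minimum total distance: 40 miles.

There are 12 distinct closed tours to check (reversals are equivalent).
O-W-P-L-Y-O: 14+5+6+10+17 = 52
O-W-P-Y-L-O: 14+5+4+10+13 = 46
O-W-L-P-Y-O: 14+7+6+4+17 = 48
O-W-L-Y-P-O: 14+7+10+4+15 = 50
O-W-Y-P-L-O: 14+3+4+6+13 = 40
O-W-Y-L-P-O: 14+3+10+6+15 = 48
O-P-W-L-Y-O: 15+5+7+10+17 = 54
O-P-W-Y-L-O: 15+5+3+10+13 = 46
O-P-L-W-Y-O: 15+6+7+3+17 = 48
O-P-Y-W-L-O: 15+4+3+7+13 = 42
O-L-W-P-Y-O: 13+7+5+4+17 = 46
O-L-P-W-Y-O: 13+6+5+3+17 = 44
The minimum is 40.
One optimal route: O → W → Y → P → L → O (or its reverse).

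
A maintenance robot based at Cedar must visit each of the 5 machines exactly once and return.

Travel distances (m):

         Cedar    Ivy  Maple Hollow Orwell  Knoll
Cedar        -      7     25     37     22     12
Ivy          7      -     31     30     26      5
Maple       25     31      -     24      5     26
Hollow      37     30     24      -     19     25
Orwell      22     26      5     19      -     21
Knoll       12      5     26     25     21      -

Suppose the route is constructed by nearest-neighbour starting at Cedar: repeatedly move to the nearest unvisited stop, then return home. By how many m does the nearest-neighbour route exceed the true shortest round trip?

Cedar: Ivy=7, Knoll=12, Orwell=22, Maple=25, Hollow=37 ⇒ Ivy
Ivy: Knoll=5, Orwell=26, Hollow=30, Maple=31 ⇒ Knoll
Knoll: Orwell=21, Hollow=25, Maple=26 ⇒ Orwell
Orwell: Maple=5, Hollow=19 ⇒ Maple
Maple: Hollow=24 ⇒ Hollow
NN route Cedar → Ivy → Knoll → Orwell → Maple → Hollow → Cedar costs 99.
Optimal: Cedar → Ivy → Knoll → Hollow → Orwell → Maple → Cedar costs 86 (by enumerating all 60 distinct tours).
Excess = 99 − 86 = 13.

13 m longer than the optimal tour.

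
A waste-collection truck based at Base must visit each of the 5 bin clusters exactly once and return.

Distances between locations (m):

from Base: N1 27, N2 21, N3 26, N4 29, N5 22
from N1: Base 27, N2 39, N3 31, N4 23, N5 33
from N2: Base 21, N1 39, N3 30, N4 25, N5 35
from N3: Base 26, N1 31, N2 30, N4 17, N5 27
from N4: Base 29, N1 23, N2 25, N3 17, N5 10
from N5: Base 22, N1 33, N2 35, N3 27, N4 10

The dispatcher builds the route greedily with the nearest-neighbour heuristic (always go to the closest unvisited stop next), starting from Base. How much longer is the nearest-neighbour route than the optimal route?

The nearest-neighbour route is 4 m longer than optimal.

From Base: N2=21, N5=22, N3=26, N1=27, N4=29 → choose N2 (21).
From N2: N4=25, N3=30, N5=35, N1=39 → choose N4 (25).
From N4: N5=10, N3=17, N1=23 → choose N5 (10).
From N5: N3=27, N1=33 → choose N3 (27).
From N3: N1=31 → choose N1 (31).
NN route Base → N2 → N4 → N5 → N3 → N1 → Base costs 141.
Optimal: Base → N2 → N3 → N1 → N4 → N5 → Base costs 137 (by enumerating all 60 distinct tours).
Excess = 141 − 137 = 4.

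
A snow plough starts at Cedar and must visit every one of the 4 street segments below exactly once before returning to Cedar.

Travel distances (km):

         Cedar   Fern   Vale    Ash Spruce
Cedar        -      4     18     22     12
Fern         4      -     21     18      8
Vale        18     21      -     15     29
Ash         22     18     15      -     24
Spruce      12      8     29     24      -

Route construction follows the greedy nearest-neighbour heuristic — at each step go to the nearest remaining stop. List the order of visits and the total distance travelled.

Nearest-neighbour total = 69 km; route Cedar → Fern → Spruce → Ash → Vale → Cedar.

At Cedar the remaining stops are Fern 4, Spruce 12, Vale 18, Ash 22; go to Fern.
At Fern the remaining stops are Spruce 8, Ash 18, Vale 21; go to Spruce.
At Spruce the remaining stops are Ash 24, Vale 29; go to Ash.
At Ash the remaining stops are Vale 15; go to Vale.
Return Vale→Cedar: 18.
Total = 4 + 8 + 24 + 15 + 18 = 69.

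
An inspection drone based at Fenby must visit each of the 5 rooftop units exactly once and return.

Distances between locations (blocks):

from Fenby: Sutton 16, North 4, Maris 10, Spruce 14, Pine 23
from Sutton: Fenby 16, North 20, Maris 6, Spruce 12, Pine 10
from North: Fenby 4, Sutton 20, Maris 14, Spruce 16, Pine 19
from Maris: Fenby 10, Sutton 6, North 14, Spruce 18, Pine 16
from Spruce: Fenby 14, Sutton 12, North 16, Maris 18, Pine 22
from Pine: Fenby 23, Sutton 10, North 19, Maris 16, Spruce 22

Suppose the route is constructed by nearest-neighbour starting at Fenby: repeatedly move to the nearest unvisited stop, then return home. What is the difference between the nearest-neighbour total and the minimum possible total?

From Fenby: North=4, Maris=10, Spruce=14, Sutton=16, Pine=23 → choose North (4).
From North: Maris=14, Spruce=16, Pine=19, Sutton=20 → choose Maris (14).
From Maris: Sutton=6, Pine=16, Spruce=18 → choose Sutton (6).
From Sutton: Pine=10, Spruce=12 → choose Pine (10).
From Pine: Spruce=22 → choose Spruce (22).
NN route Fenby → North → Maris → Sutton → Pine → Spruce → Fenby costs 70.
Optimal: Fenby → North → Spruce → Sutton → Pine → Maris → Fenby costs 68 (by enumerating all 60 distinct tours).
Excess = 70 − 68 = 2.

2 blocks longer than the optimal tour.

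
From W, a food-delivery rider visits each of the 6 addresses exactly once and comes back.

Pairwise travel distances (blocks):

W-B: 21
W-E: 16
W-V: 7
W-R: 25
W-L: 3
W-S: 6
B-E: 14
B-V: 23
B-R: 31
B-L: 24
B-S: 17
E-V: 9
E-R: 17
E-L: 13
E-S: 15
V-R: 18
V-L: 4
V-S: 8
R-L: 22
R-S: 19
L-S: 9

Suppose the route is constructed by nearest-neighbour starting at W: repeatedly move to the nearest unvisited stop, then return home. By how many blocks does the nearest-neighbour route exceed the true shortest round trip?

Excess over optimum: 21 blocks.

From W: L=3, S=6, V=7, E=16, B=21, R=25 → choose L (3).
From L: V=4, S=9, E=13, R=22, B=24 → choose V (4).
From V: S=8, E=9, R=18, B=23 → choose S (8).
From S: E=15, B=17, R=19 → choose E (15).
From E: B=14, R=17 → choose B (14).
From B: R=31 → choose R (31).
NN route W → L → V → S → E → B → R → W costs 100.
Optimal: W → L → V → R → E → B → S → W costs 79 (by enumerating all 360 distinct tours).
Excess = 100 − 79 = 21.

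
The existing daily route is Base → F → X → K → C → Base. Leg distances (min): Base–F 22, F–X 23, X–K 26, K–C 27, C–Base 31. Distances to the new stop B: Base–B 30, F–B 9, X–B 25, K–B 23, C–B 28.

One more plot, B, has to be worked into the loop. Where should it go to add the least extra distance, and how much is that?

Insertion cost between consecutive stops i–j is d(i,B) + d(B,j) − d(i,j):
  between Base and F: 30 + 9 − 22 = 17
  between F and X: 9 + 25 − 23 = 11
  between X and K: 25 + 23 − 26 = 22
  between K and C: 23 + 28 − 27 = 24
  between C and Base: 28 + 30 − 31 = 27
Cheapest insertion is between F and X, adding 11.
New total = 129 + 11 = 140.

Minimum extra distance: 11 min, inserting B between F and X.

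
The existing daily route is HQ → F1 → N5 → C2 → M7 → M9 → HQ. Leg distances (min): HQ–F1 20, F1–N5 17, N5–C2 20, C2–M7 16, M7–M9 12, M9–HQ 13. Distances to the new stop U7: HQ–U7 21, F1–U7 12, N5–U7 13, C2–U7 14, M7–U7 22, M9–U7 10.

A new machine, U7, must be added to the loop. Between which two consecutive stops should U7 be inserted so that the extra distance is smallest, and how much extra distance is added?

+7 min — insert U7 between N5 and C2.

Insertion cost between consecutive stops i–j is d(i,U7) + d(U7,j) − d(i,j):
  between HQ and F1: 21 + 12 − 20 = 13
  between F1 and N5: 12 + 13 − 17 = 8
  between N5 and C2: 13 + 14 − 20 = 7
  between C2 and M7: 14 + 22 − 16 = 20
  between M7 and M9: 22 + 10 − 12 = 20
  between M9 and HQ: 10 + 21 − 13 = 18
Cheapest insertion is between N5 and C2, adding 7.
New total = 98 + 7 = 105.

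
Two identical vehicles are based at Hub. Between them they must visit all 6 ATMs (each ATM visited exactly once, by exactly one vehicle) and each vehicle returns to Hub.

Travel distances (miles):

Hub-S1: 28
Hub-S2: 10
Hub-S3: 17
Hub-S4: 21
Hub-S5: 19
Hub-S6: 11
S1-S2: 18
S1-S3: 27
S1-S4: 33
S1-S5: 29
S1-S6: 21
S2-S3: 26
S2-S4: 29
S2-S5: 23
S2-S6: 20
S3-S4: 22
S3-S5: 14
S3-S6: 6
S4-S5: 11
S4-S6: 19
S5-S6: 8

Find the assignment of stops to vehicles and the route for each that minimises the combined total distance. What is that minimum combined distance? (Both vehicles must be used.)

Minimum combined distance: 119 miles.

There are 2^5 − 1 = 31 ways to divide the 6 stops into two non-empty groups. For each, the best each vehicle can do is its own shortest tour through its group:
  {S1} + {S2, S3, S4, S5, S6}: 56 + 81 = 137
  {S2} + {S1, S3, S4, S5, S6}: 20 + 101 = 121
  {S1, S2} + {S3, S4, S5, S6}: 56 + 63 = 119
  {S3} + {S1, S2, S4, S5, S6}: 34 + 89 = 123
  {S1, S3} + {S2, S4, S5, S6}: 72 + 69 = 141
  {S2, S3} + {S1, S4, S5, S6}: 53 + 89 = 142
  … (31 splits in total)
Best: vehicle 1 Hub → S1 → S2 → Hub = 56; vehicle 2 Hub → S3 → S6 → S5 → S4 → Hub = 63; combined 119.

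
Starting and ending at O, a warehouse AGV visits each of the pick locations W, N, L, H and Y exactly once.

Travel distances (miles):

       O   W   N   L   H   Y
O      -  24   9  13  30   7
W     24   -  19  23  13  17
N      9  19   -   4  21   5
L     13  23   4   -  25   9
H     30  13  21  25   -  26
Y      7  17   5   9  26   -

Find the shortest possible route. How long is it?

There are 60 distinct closed tours to check (reversals are equivalent).
O-W-N-L-H-Y-O: 24+19+4+25+26+7 = 105
O-W-N-L-Y-H-O: 24+19+4+9+26+30 = 112
O-W-N-H-L-Y-O: 24+19+21+25+9+7 = 105
O-W-N-H-Y-L-O: 24+19+21+26+9+13 = 112
O-W-N-Y-L-H-O: 24+19+5+9+25+30 = 112
O-W-N-Y-H-L-O: 24+19+5+26+25+13 = 112
O-W-L-N-H-Y-O: 24+23+4+21+26+7 = 105
O-W-L-N-Y-H-O: 24+23+4+5+26+30 = 112
O-W-L-H-N-Y-O: 24+23+25+21+5+7 = 105
O-W-L-H-Y-N-O: 24+23+25+26+5+9 = 112
O-W-L-Y-N-H-O: 24+23+9+5+21+30 = 112
O-W-L-Y-H-N-O: 24+23+9+26+21+9 = 112
O-W-H-N-L-Y-O: 24+13+21+4+9+7 = 78
O-W-H-N-Y-L-O: 24+13+21+5+9+13 = 85
… (46 more)
O-N-L-H-W-Y-O: 9+4+25+13+17+7 = 75  ← best
The minimum is 75.
One optimal route: O → N → L → H → W → Y → O (or its reverse).

Shortest round trip = 75 miles.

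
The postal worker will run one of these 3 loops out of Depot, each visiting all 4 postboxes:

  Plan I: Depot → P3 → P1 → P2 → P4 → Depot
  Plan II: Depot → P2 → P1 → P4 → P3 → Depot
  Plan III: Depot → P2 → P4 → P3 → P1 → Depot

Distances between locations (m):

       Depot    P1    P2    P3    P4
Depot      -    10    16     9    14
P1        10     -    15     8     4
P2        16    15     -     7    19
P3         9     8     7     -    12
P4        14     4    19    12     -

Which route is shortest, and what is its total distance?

Plan I: 9 + 8 + 15 + 19 + 14 = 65
Plan II: 16 + 15 + 4 + 12 + 9 = 56
Plan III: 16 + 19 + 12 + 8 + 10 = 65

Shortest is Plan II, total 56 m.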